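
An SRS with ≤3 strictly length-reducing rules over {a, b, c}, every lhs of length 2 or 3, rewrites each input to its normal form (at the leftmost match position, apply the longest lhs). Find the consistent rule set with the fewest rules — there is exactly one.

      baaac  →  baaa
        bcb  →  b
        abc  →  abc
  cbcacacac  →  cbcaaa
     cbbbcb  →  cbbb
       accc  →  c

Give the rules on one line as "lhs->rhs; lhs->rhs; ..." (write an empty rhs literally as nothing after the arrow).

  | baaac => baaa
  | bcb => b
  | abc
  | cbcacacac => cbcaacac => cbcaaac => cbcaaa

ac->a; acc->; bcb->b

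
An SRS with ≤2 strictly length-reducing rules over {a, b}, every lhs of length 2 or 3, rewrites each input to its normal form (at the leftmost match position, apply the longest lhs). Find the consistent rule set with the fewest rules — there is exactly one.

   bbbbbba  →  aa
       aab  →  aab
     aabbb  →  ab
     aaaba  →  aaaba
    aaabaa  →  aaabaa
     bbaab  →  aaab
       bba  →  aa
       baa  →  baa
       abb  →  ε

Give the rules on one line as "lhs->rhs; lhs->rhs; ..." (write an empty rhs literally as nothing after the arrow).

  | bbbbbba => abbbba => bba => aa
  | aab
  | aabbb => ab
  | aaaba

abb->; bb->a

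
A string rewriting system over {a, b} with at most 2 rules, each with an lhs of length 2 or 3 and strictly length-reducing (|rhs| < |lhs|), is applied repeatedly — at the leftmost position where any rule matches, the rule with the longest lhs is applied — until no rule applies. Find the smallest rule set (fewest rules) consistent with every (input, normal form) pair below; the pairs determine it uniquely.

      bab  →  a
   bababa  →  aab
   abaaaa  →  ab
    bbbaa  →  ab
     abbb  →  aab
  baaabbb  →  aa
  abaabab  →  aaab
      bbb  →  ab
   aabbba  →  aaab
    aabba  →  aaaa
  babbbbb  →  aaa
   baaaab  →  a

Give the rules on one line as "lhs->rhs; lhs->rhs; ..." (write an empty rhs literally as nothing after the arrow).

ba->b; bb->a

  | bab => bb => a
  | bababa => bbaba => aaba => aab
  | abaaaa => abaaa => abaa => aba => ab
  | bbbaa => abaa => aba => ab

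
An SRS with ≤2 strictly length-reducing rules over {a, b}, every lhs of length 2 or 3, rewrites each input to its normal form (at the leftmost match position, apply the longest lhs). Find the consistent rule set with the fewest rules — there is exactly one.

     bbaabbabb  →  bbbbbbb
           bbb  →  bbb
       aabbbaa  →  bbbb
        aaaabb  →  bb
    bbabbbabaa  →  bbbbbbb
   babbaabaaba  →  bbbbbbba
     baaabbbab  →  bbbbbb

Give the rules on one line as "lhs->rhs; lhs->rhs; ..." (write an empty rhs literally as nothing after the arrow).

ab->b; baa->bb

  | bbaabbabb => bbbbbabb => bbbbbbb
  | bbb
  | aabbbaa => abbbaa => bbbaa => bbbb
  | aaaabb => aaabb => aabb => abb => bb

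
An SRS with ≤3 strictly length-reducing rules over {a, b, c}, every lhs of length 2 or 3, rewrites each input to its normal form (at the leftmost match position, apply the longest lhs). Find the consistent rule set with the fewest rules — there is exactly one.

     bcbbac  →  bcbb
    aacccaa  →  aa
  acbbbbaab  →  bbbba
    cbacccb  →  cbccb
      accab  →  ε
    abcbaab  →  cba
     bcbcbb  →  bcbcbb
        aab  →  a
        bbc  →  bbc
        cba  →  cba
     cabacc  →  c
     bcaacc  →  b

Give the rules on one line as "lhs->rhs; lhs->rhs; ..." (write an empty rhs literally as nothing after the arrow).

ab->; ac->; ca->a

  | bcbbac => bcbb
  | aacccaa => accaa => caa => aa
  | acbbbbaab => bbbbaab => bbbba
  | cbacccb => cbccb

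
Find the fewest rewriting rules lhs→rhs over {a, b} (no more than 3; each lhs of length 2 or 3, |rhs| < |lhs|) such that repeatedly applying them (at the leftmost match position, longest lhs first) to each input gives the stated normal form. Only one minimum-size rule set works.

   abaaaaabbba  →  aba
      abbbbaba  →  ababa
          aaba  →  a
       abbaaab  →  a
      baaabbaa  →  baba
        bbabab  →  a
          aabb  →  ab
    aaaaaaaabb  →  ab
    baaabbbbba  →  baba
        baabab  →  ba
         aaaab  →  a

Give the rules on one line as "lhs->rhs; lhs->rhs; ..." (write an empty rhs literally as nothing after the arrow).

  | abaaaaabbba => abaaaabbba => abaaabbba => abaabbba => ababba => abaaa => abaa => aba
  | abbbbaba => aabbaba => ababa
  | aaba => aa => a
  | abbaaab => aaaaab => aaaab => aaab => aab => a

aa->a; aab->a; bb->a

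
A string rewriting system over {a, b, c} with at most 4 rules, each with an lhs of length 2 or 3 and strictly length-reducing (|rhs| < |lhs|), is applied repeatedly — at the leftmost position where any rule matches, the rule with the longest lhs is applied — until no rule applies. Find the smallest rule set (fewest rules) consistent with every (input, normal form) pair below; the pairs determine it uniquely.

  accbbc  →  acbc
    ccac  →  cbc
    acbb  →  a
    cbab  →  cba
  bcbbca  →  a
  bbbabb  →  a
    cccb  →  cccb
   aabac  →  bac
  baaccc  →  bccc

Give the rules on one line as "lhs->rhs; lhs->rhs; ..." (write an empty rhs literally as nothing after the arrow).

  | accbbc => accac => acbc
  | ccac => cbc
  | acbb => aca => ab => a
  | cbab => cba

aa->; ab->a; bb->a; ca->b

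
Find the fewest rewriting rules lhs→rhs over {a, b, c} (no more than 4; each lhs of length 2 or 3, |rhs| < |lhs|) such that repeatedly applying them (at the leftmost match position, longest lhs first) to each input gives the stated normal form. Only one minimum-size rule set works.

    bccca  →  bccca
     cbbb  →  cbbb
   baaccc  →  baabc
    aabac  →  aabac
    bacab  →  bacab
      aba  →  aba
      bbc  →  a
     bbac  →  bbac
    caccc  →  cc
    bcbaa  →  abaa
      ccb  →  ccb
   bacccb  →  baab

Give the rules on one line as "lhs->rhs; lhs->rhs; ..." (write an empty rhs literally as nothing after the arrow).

  | bccca
  | cbbb
  | baaccc => baabc
  | aabac

acc->ab; bbc->a; bcb->ab; cac->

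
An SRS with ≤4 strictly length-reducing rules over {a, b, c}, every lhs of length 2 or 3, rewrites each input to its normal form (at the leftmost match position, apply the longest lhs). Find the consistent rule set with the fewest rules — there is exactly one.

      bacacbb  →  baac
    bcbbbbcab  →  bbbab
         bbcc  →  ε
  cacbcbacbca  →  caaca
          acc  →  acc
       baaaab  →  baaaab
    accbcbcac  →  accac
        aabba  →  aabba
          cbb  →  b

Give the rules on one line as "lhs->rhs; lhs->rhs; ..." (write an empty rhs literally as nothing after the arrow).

bc->; cab->ac; cb->

  | bacacbb => bacab => baac
  | bcbbbbcab => bbbbcab => bbbab
  | bbcc => bc => ε
  | cacbcbacbca => cacbacbca => caacbca => caaca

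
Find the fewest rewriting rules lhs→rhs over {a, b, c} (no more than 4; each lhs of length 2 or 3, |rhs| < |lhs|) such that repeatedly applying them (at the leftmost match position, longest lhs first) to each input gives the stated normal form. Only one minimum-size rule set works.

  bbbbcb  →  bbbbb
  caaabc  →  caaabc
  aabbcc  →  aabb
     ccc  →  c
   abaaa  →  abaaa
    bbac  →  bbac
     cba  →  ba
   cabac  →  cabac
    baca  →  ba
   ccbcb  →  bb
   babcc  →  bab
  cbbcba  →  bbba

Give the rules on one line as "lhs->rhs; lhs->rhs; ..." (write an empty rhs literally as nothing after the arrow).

  | bbbbcb => bbbbb
  | caaabc
  | aabbcc => aabb
  | ccc => c

aca->a; cb->b; cc->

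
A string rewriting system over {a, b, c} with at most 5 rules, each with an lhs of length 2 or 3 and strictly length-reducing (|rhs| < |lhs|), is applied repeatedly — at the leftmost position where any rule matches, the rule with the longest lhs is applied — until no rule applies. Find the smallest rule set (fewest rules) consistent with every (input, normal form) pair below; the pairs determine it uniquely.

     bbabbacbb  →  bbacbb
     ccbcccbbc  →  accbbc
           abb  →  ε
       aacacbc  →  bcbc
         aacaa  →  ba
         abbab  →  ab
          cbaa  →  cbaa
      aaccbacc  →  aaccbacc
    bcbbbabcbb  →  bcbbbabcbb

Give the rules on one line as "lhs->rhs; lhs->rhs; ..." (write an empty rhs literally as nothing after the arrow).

  | bbabbacbb => bbacbb
  | ccbcccbbc => ccaccbbc => caccbbc => accbbc
  | abb => ε
  | aacacbc => aaacbc => bcbc

aaa->b; abb->; bcc->ac; ca->a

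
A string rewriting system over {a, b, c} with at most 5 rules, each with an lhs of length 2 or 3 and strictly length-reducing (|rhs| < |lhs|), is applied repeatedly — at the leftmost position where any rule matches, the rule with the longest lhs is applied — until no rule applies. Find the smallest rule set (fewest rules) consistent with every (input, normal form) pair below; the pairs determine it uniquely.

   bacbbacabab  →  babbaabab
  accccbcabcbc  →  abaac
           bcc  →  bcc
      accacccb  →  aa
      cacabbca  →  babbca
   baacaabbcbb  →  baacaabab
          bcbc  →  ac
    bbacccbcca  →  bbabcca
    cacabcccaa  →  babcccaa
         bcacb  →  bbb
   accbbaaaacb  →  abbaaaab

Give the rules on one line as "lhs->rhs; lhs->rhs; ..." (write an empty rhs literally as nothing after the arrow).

bcb->a; cab->ab; cac->b; cb->b

  | bacbbacabab => babbacabab => babbaabab
  | accccbcabcbc => acccbcabcbc => accbcabcbc => acbcabcbc => abcabcbc => ababcbc => abaac
  | bcc
  | accacccb => acbccb => abccb => abcb => aa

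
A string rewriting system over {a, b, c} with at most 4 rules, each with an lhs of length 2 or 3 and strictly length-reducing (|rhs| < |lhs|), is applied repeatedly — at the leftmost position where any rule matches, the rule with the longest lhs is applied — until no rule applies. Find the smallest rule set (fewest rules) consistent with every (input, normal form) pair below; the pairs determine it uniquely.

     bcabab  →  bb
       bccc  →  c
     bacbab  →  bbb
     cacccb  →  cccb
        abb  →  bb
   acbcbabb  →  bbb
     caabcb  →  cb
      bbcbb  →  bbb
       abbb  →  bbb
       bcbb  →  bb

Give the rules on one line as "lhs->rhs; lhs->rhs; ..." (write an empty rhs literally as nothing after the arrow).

ab->b; ac->; bc->a

  | bcabab => aabab => abab => bab => bb
  | bccc => acc => c
  | bacbab => bbab => bbb
  | cacccb => cccb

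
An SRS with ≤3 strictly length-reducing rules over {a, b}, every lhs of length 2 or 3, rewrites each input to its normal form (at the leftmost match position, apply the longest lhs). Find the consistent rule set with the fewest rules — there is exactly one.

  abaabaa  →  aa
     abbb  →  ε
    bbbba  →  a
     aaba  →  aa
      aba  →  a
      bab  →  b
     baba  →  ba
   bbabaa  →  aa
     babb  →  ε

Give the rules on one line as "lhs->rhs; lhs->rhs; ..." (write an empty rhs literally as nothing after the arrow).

aaa->aa; ab->; bb->

  | abaabaa => aabaa => aaa => aa
  | abbb => bb => ε
  | bbbba => bba => a
  | aaba => aa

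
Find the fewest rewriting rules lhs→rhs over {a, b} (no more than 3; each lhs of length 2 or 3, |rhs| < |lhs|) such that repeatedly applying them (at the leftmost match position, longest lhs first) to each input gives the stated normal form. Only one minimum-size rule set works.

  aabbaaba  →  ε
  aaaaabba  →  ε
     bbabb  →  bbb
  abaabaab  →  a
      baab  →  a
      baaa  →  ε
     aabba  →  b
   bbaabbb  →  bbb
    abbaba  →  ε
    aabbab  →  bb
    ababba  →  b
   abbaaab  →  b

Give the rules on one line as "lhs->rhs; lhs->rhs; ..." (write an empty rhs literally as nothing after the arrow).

  | aabbaaba => bbaaba => baba => ba => ε
  | aaaaabba => aaabba => abba => aba => aa => ε
  | bbabb => bbb
  | abaabaab => aaabaab => abaab => aaab => ab => a

aa->; ab->a; ba->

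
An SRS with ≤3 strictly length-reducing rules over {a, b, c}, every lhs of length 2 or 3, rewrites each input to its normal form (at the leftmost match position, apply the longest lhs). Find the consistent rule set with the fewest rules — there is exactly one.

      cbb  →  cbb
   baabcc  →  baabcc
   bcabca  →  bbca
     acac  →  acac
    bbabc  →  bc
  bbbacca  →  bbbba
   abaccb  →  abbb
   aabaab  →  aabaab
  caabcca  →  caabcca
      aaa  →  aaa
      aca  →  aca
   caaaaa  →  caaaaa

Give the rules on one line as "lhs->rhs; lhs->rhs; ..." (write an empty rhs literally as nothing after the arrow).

acc->b; bab->; cab->b

  | cbb
  | baabcc
  | bcabca => bbca
  | acac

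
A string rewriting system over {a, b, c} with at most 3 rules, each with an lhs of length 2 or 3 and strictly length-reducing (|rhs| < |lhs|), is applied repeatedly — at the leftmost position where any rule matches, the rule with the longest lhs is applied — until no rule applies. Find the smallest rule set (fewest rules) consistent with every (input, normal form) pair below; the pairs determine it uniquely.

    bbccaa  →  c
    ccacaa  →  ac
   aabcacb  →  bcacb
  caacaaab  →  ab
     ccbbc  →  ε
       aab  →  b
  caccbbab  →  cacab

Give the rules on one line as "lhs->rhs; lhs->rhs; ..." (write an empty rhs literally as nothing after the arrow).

  | bbccaa => cccaa => caa => c
  | ccacaa => acaa => ac
  | aabcacb => bcacb
  | caacaaab => ccaaab => aaab => ab

aa->; bb->c; cc->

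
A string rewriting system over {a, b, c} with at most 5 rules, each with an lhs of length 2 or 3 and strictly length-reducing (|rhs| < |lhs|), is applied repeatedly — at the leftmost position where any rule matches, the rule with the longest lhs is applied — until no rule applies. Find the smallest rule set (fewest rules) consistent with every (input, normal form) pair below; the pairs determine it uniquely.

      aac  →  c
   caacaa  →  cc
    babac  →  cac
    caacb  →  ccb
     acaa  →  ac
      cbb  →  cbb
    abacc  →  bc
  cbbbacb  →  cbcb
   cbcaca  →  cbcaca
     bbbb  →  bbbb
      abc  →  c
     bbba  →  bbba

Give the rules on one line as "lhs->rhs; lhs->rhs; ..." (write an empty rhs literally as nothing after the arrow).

  | aac => c
  | caacaa => ccaa => cc
  | babac => cac
  | caacb => ccb

aa->; abc->c; bab->c; bac->ab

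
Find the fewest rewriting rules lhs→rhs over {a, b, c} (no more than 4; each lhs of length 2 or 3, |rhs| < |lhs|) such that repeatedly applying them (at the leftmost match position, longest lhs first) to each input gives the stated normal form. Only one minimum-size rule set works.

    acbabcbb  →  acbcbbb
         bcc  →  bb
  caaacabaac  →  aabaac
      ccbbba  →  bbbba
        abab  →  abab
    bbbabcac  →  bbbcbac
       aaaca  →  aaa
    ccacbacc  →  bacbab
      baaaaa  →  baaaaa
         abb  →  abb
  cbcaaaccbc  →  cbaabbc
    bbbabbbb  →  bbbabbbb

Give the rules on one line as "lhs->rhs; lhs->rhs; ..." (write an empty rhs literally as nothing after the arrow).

  | acbabcbb => acbcbbb
  | bcc => bb
  | caaacabaac => aacabaac => aabaac
  | ccbbba => bbbba

abc->cb; ca->; cc->b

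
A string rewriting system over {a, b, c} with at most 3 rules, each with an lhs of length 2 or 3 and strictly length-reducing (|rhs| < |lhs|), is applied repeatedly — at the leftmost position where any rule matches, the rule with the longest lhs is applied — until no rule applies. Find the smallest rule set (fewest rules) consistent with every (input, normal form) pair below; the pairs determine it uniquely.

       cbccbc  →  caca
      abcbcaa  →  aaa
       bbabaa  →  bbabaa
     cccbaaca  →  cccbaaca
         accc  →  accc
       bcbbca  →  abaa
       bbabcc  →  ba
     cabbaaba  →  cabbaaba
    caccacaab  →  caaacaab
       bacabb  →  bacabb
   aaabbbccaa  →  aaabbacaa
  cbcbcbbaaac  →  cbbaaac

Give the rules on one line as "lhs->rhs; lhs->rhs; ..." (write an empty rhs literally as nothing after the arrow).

abc->; bc->a; cca->aa

  | cbccbc => cacbc => caca
  | abcbcaa => bcaa => aaa
  | bbabaa
  | cccbaaca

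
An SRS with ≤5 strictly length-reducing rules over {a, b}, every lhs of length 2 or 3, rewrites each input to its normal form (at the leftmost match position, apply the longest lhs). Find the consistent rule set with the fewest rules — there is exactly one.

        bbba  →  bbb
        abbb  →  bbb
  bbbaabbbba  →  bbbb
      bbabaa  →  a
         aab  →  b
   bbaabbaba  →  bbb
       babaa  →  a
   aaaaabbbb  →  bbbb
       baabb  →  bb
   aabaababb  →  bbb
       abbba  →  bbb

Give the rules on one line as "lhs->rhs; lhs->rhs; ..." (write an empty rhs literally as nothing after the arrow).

  | bbba => bbb
  | abbb => bbb
  | bbbaabbbba => bbaabbbba => baabbbba => aabbbba => abbbba => bbbba => bbbb
  | bbabaa => bbbaa => bbaa => baa => aa => a

aa->a; ab->b; ba->b; baa->aa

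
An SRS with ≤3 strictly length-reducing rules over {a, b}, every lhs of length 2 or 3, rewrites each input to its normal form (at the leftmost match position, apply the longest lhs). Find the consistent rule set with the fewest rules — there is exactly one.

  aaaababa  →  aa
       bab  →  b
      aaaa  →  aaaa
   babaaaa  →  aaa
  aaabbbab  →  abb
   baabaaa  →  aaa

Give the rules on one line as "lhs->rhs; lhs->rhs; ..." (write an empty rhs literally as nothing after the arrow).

  | aaaababa => aaaba => aa
  | bab => b
  | aaaa
  | babaaaa => baaaa => aaa

aab->; ba->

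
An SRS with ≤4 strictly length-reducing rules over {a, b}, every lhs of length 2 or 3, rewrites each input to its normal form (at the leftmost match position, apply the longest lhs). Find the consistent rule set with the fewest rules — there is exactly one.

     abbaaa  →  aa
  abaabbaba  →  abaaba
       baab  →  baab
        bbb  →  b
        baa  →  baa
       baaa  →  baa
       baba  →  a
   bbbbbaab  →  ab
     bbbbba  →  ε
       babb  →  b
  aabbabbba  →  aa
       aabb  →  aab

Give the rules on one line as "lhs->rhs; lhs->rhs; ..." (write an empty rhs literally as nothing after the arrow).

aaa->aa; bab->; bb->b; bba->

  | abbaaa => aaa => aa
  | abaabbaba => abaaba
  | baab
  | bbb => bb => b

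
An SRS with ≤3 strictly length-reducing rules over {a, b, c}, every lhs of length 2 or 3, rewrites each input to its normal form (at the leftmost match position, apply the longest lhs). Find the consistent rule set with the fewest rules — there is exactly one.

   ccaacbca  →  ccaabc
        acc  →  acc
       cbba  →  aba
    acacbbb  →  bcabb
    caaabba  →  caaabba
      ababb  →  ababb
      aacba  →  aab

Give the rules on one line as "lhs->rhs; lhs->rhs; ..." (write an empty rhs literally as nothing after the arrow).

aca->bc; cb->a; cba->b

  | ccaacbca => ccaaaca => ccaabc
  | acc
  | cbba => aba
  | acacbbb => bccbbb => bcabb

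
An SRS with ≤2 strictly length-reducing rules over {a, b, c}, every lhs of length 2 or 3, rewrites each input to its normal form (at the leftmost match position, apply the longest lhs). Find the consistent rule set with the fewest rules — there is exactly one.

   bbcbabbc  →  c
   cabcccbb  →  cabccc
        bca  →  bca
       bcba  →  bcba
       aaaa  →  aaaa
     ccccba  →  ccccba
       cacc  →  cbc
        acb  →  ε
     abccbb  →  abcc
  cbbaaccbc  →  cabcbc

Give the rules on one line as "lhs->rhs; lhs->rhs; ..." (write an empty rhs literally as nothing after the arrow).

  | bbcbabbc => cbabbc => cbac => cbb => c
  | cabcccbb => cabccc
  | bca
  | bcba

ac->b; bb->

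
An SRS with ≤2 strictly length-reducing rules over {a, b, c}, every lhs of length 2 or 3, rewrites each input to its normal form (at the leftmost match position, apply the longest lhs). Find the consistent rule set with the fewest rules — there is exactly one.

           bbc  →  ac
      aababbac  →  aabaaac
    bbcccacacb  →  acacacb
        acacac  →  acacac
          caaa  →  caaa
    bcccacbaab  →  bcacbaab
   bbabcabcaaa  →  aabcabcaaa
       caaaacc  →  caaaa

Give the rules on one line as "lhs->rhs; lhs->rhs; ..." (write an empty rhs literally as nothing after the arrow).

bb->a; cc->

  | bbc => ac
  | aababbac => aabaaac
  | bbcccacacb => acccacacb => acacacb
  | acacac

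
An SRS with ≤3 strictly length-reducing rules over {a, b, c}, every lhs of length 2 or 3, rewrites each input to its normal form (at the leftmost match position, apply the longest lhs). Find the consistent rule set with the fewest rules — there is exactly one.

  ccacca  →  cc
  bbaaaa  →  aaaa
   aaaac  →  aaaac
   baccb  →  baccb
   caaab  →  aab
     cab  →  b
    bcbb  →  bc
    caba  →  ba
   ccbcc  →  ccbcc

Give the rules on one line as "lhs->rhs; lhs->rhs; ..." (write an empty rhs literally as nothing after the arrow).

  | ccacca => ccca => cc
  | bbaaaa => aaaa
  | aaaac
  | baccb

bb->; ca->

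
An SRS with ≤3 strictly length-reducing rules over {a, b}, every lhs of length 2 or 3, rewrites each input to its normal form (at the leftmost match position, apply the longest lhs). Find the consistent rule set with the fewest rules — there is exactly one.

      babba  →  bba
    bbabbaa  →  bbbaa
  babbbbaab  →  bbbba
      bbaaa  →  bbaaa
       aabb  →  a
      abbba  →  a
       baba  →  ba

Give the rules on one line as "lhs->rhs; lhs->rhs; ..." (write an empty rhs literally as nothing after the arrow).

  | babba => bba
  | bbabbaa => bbbaa
  | babbbbaab => bbbbaab => bbbba
  | bbaaa

ab->; abb->ab; bab->b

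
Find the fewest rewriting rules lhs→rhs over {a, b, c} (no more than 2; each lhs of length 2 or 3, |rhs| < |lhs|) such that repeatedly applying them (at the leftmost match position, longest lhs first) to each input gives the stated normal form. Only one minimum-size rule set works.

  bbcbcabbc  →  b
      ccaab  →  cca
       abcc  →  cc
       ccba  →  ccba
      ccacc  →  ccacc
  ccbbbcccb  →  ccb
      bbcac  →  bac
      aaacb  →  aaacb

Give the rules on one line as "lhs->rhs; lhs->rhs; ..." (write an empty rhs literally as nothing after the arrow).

  | bbcbcabbc => bbcabbc => babbc => bbc => b
  | ccaab => cca
  | abcc => cc
  | ccba

ab->; bc->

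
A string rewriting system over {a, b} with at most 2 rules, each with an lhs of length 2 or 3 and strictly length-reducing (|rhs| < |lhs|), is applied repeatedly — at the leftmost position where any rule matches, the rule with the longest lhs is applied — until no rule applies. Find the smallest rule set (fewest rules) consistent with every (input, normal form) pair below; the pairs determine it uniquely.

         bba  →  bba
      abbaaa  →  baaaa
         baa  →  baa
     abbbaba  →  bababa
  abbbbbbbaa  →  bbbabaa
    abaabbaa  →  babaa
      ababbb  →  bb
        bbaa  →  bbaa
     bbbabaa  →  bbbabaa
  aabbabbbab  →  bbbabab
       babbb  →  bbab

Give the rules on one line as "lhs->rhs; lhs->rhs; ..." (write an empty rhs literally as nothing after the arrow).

  | bba
  | abbaaa => baaaa
  | baa
  | abbbaba => bababa

aab->b; abb->ba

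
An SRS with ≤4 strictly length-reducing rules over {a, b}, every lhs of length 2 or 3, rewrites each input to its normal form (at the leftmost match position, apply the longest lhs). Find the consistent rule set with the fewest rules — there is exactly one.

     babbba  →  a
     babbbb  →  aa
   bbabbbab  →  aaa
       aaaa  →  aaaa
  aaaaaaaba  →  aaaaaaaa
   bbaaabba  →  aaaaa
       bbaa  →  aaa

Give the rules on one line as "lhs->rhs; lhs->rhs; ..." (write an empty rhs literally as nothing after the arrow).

aab->aa; ba->; bb->a

  | babbba => bbba => aba => a
  | babbbb => bbbb => abb => aa
  | bbabbbab => aabbbab => aabbab => aabab => aaab => aaa
  | aaaa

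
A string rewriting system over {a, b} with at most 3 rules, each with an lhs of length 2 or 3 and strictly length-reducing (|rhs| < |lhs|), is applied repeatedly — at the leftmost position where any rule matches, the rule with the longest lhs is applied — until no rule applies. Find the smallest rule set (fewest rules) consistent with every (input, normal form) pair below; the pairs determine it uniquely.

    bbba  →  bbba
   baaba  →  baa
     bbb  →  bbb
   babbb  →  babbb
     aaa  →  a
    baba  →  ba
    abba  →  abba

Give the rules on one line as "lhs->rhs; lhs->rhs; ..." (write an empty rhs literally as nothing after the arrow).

aaa->a; aba->a

  | bbba
  | baaba => baa
  | bbb
  | babbb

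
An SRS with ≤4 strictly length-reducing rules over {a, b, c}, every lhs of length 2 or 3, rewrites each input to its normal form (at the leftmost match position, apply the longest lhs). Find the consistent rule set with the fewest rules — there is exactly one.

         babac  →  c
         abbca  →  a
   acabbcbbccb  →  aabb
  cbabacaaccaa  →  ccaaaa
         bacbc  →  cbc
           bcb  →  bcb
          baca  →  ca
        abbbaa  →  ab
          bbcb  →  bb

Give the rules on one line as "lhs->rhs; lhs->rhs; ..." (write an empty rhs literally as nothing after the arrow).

  | babac => bac => c
  | abbca => aba => a
  | acabbcbbccb => aabbcbbccb => aabbbccb => aabbcb => aabb
  | cbabacaaccaa => cbacaaccaa => ccaaccaa => ccaacaa => ccaaaa

ac->a; ba->; bbc->b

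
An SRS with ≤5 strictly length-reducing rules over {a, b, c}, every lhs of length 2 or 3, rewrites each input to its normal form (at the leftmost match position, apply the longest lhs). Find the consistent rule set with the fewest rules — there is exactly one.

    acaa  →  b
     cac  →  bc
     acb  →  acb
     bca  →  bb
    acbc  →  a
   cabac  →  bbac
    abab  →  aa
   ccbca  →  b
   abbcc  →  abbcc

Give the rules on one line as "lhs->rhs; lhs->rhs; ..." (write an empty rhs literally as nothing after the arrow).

  | acaa => ca => b
  | cac => bc
  | acb
  | bca => bb

aca->c; bab->a; ca->b; cbc->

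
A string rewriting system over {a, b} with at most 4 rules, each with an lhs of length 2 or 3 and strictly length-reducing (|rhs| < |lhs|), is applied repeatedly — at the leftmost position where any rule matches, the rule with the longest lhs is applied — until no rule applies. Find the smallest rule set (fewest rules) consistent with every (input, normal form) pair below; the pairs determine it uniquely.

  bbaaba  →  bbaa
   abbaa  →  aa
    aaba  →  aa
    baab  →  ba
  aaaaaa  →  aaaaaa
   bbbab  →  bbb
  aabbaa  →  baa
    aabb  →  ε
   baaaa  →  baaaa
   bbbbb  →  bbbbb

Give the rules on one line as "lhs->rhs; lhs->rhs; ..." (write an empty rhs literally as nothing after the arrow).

  | bbaaba => bbaa
  | abbaa => aa
  | aaba => aa
  | baab => ba

aab->a; ab->; aba->ba; abb->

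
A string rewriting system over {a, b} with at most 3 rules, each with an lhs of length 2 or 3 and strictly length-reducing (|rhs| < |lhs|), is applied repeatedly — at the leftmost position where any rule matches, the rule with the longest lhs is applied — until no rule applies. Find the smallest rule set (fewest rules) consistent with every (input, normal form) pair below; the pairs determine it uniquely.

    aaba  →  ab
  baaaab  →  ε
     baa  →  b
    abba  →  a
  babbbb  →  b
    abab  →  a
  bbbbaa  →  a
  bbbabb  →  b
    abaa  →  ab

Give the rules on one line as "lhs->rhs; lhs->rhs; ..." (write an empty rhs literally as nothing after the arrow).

  | aaba => aba => ab
  | baaaab => baaab => baab => bab => bb => ε
  | baa => ba => b
  | abba => aa => a

aa->a; ba->b; bb->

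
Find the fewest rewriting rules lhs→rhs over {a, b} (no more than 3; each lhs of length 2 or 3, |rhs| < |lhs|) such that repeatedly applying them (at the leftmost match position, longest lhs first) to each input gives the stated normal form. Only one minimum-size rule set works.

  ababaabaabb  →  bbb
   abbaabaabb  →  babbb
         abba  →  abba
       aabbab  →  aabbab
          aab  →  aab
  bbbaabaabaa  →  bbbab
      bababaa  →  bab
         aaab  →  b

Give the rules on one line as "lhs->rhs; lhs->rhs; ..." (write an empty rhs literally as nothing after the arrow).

  | ababaabaabb => baabaabb => abbaabb => ababbb => bbb
  | abbaabaabb => ababbaabb => bbaabb => babbb
  | abba
  | aabbab

aaa->; aba->; baa->ab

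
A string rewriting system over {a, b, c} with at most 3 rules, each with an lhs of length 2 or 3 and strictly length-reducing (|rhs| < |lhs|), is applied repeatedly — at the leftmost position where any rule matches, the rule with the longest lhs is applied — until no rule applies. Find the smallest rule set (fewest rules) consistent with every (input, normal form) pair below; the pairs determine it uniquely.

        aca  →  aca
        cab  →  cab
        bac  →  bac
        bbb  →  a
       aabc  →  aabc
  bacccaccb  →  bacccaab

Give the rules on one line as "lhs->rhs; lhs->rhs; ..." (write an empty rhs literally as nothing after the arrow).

  | aca
  | cab
  | bac
  | bbb => a

bbb->a; ccb->ab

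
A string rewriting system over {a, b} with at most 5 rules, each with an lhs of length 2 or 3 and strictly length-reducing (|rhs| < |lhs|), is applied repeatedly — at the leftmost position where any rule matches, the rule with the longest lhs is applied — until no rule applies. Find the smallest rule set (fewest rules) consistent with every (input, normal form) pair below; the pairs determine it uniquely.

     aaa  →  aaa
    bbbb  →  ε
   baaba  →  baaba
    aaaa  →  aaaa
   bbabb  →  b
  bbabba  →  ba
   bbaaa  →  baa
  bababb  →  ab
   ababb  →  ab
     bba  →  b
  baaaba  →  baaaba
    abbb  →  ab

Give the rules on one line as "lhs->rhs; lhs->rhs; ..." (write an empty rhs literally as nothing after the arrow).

abb->ab; bab->; bb->; bba->b

  | aaa
  | bbbb => bb => ε
  | baaba
  | aaaa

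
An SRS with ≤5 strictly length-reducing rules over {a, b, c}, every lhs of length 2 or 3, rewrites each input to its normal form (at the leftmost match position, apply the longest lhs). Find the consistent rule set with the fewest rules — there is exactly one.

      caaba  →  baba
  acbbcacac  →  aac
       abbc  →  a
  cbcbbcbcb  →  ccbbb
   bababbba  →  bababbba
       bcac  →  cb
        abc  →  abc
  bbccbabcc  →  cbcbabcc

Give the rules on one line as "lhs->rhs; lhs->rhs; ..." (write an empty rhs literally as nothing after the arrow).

acb->a; bbc->cb; ca->b; ccc->bc

  | caaba => baba
  | acbbcacac => abcacac => abbcac => acbac => aac
  | abbc => acb => a
  | cbcbbcbcb => cbccbbcb => cbcccbb => cbbcbb => ccbbb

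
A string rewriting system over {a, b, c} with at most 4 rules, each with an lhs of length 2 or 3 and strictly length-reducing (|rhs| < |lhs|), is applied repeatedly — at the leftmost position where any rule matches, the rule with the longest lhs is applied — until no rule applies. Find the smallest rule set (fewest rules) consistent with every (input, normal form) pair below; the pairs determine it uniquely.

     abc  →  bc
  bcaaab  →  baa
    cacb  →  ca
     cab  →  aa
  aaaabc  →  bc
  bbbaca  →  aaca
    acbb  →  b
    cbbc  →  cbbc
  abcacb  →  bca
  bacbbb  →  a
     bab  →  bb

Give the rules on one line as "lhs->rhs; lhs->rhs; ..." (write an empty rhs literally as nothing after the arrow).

  | abc => bc
  | bcaaab => bcaab => bcab => baa
  | cacb => ca
  | cab => aa

ab->b; acb->a; bbb->a; cab->aa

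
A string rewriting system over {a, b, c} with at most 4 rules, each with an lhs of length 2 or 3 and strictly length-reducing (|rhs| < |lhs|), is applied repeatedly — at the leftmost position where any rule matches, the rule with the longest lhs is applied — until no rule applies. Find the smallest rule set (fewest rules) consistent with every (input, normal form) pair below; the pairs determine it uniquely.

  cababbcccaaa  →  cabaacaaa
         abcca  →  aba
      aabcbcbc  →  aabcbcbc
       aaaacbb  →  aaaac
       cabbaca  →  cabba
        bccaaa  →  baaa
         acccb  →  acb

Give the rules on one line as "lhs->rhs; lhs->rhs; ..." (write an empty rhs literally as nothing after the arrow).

bac->b; bbc->ac; cbb->c; cc->

  | cababbcccaaa => cabaacccaaa => cabaacaaa
  | abcca => aba
  | aabcbcbc
  | aaaacbb => aaaac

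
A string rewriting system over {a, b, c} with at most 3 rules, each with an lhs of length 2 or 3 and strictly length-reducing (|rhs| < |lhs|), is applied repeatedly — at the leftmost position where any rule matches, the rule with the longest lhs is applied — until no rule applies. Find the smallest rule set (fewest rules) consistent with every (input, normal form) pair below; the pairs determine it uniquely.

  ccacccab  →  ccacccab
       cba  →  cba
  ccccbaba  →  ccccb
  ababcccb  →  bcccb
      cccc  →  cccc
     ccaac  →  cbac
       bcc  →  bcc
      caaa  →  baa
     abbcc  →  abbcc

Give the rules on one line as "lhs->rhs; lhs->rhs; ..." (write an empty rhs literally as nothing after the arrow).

aba->; caa->ba

  | ccacccab
  | cba
  | ccccbaba => ccccb
  | ababcccb => bcccb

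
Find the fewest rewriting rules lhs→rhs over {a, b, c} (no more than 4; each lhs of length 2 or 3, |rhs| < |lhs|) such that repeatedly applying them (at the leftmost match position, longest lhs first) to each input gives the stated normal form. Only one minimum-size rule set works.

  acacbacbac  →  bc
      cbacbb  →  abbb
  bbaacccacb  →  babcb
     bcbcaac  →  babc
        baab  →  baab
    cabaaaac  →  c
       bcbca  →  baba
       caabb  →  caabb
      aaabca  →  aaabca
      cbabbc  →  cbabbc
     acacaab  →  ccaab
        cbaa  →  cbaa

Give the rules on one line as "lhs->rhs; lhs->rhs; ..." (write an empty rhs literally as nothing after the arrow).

  | acacbacbac => cacbacbac => ccbacbac => ccbcbac => cabbac => bac => bc
  | cbacbb => cbcbb => abbb
  | bbaacccacb => bbacccacb => bbcccacb => bcbcacb => babacb => babcb
  | bcbcaac => babaac => babac => babc

ac->c; bcc->cb; cab->; cbc->ab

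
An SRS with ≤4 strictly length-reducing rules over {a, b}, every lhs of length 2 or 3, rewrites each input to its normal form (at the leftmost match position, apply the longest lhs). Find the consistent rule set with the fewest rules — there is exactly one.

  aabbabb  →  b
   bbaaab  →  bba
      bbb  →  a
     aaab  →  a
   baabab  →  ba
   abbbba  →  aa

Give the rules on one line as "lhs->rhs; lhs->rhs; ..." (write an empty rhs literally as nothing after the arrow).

  | aabbabb => ababb => abb => b
  | bbaaab => bbaab => bba
  | bbb => a
  | aaab => aab => a

aaa->aa; ab->; bbb->a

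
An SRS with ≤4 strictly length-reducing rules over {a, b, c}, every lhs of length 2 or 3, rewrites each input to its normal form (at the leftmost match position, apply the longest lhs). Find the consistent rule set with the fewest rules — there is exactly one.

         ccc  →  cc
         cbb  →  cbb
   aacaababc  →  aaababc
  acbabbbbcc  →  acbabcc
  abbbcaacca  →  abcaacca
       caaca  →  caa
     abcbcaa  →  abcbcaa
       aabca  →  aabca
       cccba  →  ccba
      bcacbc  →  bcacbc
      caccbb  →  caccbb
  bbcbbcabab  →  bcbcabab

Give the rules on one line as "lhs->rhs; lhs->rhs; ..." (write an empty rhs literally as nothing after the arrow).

aca->a; bbc->bc; ccc->cc

  | ccc => cc
  | cbb
  | aacaababc => aaababc
  | acbabbbbcc => acbabbbcc => acbabbcc => acbabcc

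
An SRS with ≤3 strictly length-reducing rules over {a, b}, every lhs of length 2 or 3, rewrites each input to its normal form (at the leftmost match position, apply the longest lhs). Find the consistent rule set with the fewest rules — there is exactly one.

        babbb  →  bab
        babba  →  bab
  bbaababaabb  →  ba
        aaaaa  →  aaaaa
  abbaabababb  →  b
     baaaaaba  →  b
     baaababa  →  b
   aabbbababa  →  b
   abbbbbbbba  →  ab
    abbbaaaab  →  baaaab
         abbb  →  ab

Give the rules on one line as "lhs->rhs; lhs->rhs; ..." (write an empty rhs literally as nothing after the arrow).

  | babbb => bab
  | babba => bab
  | bbaababaabb => bababaabb => bbabaabb => bbaabb => babb => ba
  | aaaaa

aba->ba; bb->; bba->b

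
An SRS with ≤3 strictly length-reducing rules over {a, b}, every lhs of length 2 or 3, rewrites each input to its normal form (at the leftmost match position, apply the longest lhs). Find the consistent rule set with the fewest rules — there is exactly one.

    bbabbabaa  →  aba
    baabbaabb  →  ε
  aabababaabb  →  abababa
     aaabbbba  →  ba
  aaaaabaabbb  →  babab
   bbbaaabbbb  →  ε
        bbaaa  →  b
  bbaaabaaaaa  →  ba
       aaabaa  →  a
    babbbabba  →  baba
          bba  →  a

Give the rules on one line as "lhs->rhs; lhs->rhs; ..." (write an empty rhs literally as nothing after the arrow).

aa->a; aaa->b; bb->

  | bbabbabaa => abbabaa => aabaa => abaa => aba
  | baabbaabb => babbaabb => baaabb => bbbb => bb => ε
  | aabababaabb => abababaabb => ababababb => abababa
  | aaabbbba => bbbbba => bbba => ba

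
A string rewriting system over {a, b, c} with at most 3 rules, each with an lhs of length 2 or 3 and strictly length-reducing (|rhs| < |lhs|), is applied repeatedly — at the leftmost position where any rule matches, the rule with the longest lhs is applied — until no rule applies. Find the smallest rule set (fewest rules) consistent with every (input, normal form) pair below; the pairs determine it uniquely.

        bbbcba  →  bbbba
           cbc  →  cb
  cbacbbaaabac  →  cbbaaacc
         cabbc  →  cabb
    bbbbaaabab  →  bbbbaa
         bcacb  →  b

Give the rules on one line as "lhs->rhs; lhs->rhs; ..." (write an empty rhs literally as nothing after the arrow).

  | bbbcba => bbbba
  | cbc => cb
  | cbacbbaaabac => cbbaaabac => cbbaaacc
  | cabbc => cabb

aba->ac; acb->; bc->b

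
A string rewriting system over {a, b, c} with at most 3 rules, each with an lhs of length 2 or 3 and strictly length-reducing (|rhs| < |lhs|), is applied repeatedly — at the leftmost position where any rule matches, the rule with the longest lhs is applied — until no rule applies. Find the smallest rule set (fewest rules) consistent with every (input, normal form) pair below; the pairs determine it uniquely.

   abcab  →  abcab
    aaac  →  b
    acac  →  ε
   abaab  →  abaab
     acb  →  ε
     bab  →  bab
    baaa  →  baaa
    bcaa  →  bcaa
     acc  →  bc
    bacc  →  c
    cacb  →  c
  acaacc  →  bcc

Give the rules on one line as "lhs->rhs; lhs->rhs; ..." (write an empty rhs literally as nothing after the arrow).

aac->c; ac->b; bb->

  | abcab
  | aaac => ac => b
  | acac => bac => bb => ε
  | abaab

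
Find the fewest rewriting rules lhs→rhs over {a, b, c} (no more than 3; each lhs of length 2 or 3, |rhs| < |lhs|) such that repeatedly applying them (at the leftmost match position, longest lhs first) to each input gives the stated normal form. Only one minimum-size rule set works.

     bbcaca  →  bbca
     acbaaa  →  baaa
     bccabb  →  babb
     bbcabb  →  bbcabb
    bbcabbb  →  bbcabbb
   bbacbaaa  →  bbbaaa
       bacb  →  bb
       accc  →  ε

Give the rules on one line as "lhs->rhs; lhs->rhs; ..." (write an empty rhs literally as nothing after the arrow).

ac->; cc->

  | bbcaca => bbca
  | acbaaa => baaa
  | bccabb => babb
  | bbcabb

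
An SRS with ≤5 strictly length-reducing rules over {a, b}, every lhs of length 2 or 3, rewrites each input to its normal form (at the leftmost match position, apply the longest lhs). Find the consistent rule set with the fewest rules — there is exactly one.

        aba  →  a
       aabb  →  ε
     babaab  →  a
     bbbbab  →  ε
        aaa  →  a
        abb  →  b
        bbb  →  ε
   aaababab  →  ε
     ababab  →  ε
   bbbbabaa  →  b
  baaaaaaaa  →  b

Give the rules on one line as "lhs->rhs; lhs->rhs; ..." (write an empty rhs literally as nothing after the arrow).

  | aba => a
  | aabb => bbb => ab => ε
  | babaab => abaab => aab => bb => a
  | bbbbab => abbab => bab => ab => ε

aa->b; ab->; ba->a; bb->a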